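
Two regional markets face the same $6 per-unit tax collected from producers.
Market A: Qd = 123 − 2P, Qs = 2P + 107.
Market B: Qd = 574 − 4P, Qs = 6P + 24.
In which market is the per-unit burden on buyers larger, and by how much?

Market B, by $0.6.

Market A: pre-tax P* = $4, Q* = 115; post-tax Q = 109; per-unit burden on buyers = $3.
Market B: pre-tax P* = $55, Q* = 354; post-tax Q = 339.6; per-unit burden on buyers = $3.6.
Difference: $3 vs $3.6 → market B is larger by $0.6.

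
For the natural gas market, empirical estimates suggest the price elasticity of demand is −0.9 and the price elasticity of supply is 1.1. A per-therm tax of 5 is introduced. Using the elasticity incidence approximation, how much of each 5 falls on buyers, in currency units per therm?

Incidence ratio: buyers' share ≈ εs / (εs + |εd|) = 1.1 / (1.1 + 0.9) = 0.55.
So buyers bear ≈ 0.55 × 5 = 2.75; suppliers bear 2.25.

Buyers bear ≈ 2.75 per therm.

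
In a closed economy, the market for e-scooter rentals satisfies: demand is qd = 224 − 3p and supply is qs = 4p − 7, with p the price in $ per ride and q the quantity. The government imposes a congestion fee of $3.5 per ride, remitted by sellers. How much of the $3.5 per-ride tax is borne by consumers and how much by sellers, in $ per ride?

Without the tax, 224 − 3p = 4p − 7 gives 7p = 231, so p* = $33 and q* = 125.
With the tax collected from sellers, supply shifts: qs = 4(p − 3.5) − 7.
New equilibrium: consumers pay $35, sellers receive $31.5, q = 119. (Wedge: pb − ps = 3.5.)
Burden on consumers: $2; on sellers: $1.5. (They sum to $3.5.)

Consumers bear $2 per ride; sellers bear $1.5 per ride.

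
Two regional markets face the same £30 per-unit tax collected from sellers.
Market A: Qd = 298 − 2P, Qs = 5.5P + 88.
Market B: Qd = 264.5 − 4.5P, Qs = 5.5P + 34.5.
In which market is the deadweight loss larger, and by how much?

Market B, by £453.75.

Market A: pre-tax P* = £28, Q* = 242; post-tax Q = 198; deadweight loss = £660.
Market B: pre-tax P* = £23, Q* = 161; post-tax Q = 86.75; deadweight loss = £1113.75.
Difference: £660 vs £1113.75 → market B is larger by £453.75.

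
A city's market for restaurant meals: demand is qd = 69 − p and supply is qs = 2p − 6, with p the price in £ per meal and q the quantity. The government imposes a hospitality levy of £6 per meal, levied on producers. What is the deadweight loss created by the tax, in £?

Deadweight loss = £12.

Before the tax: set 69 − p = 2p − 6 → p* = £25, q* = 44.
With the tax collected from producers, supply shifts: qs = 2(p − 6) − 6.
New equilibrium: consumers pay £29, producers receive £23, q = 40. (Wedge: pb − ps = 6.)
Quantity falls by |ΔQ| = |44 − 40| = 4.
DWL = ½ · t · |ΔQ| = ½ · 6 · 4 = £12.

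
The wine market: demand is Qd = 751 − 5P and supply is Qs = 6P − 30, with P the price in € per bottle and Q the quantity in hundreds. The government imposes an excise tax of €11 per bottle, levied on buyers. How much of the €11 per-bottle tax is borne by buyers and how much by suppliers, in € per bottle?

Without the tax, 751 − 5P = 6P − 30 gives 11P = 781, so P* = €71 and Q* = 396.
With the tax collected from buyers, demand (in seller-price terms) shifts: Qd = 751 − 5(P + 11).
New equilibrium: buyers pay €77, suppliers receive €66, Q = 366. (Wedge: Pb − Ps = 11.)
Burden on buyers: €6; on suppliers: €5. (They sum to €11.)
The less price-elastic side of the market bears the larger share of a per-unit tax.

Buyers bear €6 per bottle; suppliers bear €5 per bottle.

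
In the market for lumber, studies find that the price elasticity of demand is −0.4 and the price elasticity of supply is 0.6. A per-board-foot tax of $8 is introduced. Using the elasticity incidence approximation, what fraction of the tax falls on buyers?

Buyers' share ≈ 0.6.

Incidence ratio: buyers' share ≈ εs / (εs + |εd|) = 0.6 / (0.6 + 0.4) = 0.6.
Supply is the more elastic side, so buyers bear the larger share.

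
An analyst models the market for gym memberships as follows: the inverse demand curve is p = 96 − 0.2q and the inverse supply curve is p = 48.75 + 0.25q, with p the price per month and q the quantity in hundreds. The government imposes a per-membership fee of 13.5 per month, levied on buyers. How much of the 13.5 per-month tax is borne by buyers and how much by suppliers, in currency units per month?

Inverting to q(p) form: qd = 480 − 5p; qs = 4p − 195.
Without the tax, 480 − 5p = 4p − 195 gives 9p = 675, so p* = 75 and q* = 105.
With the tax collected from buyers, demand (in seller-price terms) shifts: qd = 480 − 5(p + 13.5).
Solving gives q = 75 with buyers paying 81 and suppliers receiving 67.5 (the 13.5 wedge).
Burden on buyers: 6; on suppliers: 7.5. (They sum to 13.5.)
The less price-elastic side of the market bears the larger share of a per-unit tax.

Buyers bear 6 per month; suppliers bear 7.5 per month.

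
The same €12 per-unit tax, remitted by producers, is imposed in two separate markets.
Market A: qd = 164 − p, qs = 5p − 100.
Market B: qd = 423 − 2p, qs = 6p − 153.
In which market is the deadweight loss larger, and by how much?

Market A: pre-tax p* = €44, q* = 120; post-tax q = 110; deadweight loss = €60.
Market B: pre-tax p* = €72, q* = 279; post-tax q = 261; deadweight loss = €108.
Difference: €60 vs €108 → market B is larger by €48.

Market B, by €48.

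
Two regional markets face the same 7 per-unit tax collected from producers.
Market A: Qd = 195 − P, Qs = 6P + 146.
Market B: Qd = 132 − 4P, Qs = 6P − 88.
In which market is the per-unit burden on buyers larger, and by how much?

Market A, by 1.8.

Market A: pre-tax P* = 7, Q* = 188; post-tax Q = 182; per-unit burden on buyers = 6.
Market B: pre-tax P* = 22, Q* = 44; post-tax Q = 27.2; per-unit burden on buyers = 4.2.
Difference: 6 vs 4.2 → market A is larger by 1.8.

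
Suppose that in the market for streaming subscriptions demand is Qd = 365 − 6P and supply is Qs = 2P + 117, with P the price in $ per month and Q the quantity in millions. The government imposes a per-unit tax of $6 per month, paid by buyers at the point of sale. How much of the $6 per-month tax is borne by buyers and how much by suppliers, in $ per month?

Before the tax: set 365 − 6P = 2P + 117 → P* = $31, Q* = 179.
With the tax collected from buyers, demand (in seller-price terms) shifts: Qd = 365 − 6(P + 6).
New equilibrium: buyers pay $32.5, suppliers receive $26.5, Q = 170. (Wedge: Pb − Ps = 6.)
Burden on buyers: $1.5; on suppliers: $4.5. (They sum to $6.)
The less price-elastic side of the market bears the larger share of a per-unit tax.

Buyers bear $1.5 per month; suppliers bear $4.5 per month.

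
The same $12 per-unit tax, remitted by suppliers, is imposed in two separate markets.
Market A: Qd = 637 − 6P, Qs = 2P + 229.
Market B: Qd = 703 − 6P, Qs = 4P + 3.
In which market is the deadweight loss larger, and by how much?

Market B, by $64.8.

Market A: pre-tax P* = $51, Q* = 331; post-tax Q = 313; deadweight loss = $108.
Market B: pre-tax P* = $70, Q* = 283; post-tax Q = 254.2; deadweight loss = $172.8.
Difference: $108 vs $172.8 → market B is larger by $64.8.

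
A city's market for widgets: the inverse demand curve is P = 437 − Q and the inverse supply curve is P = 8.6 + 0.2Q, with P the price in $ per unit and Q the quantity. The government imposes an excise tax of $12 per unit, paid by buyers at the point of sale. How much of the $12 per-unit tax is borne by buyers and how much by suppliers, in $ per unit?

Buyers bear $10 per unit; suppliers bear $2 per unit.

Inverting to Q(P) form: Qd = 437 − P; Qs = 5P − 43.
Without the tax, 437 − P = 5P − 43 gives 6P = 480, so P* = $80 and Q* = 357.
With the tax collected from buyers, demand (in seller-price terms) shifts: Qd = 437 − (P + 12).
Solving gives Q = 347 with buyers paying $90 and suppliers receiving $78 (the $12 wedge).
Burden on buyers: $10; on suppliers: $2. (They sum to $12.)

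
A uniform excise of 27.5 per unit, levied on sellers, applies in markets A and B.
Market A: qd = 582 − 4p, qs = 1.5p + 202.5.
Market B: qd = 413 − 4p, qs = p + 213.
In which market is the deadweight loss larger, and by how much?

Market A: pre-tax p* = 69, q* = 306; post-tax q = 276; deadweight loss = 412.5.
Market B: pre-tax p* = 40, q* = 253; post-tax q = 231; deadweight loss = 302.5.
Difference: 412.5 vs 302.5 → market A is larger by 110.

Market A, by 110.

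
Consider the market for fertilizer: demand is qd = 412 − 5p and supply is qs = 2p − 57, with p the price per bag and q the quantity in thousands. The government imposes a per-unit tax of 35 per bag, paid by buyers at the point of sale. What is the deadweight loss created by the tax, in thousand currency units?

Without the tax, 412 − 5p = 2p − 57 gives 7p = 469, so p* = 67 and q* = 77.
With the tax collected from buyers, demand (in seller-price terms) shifts: qd = 412 − 5(p + 35).
New equilibrium: buyers pay 77, producers receive 42, q = 27. (Wedge: pb − ps = 35.)
Quantity falls by |ΔQ| = |77 − 27| = 50.
DWL = ½ · t · |ΔQ| = ½ · 35 · 50 = 875.

Deadweight loss = 875 thousand.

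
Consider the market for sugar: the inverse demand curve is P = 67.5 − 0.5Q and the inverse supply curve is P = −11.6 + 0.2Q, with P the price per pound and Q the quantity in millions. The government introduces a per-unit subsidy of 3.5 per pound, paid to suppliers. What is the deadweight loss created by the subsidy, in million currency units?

Deadweight loss = 8.75 million.

Inverting to Q(P) form: Qd = 135 − 2P; Qs = 5P + 58.
Before the subsidy: set 135 − 2P = 5P + 58 → P* = 11, Q* = 113.
With a per-unit subsidy paid to suppliers, each receives P + 3.5 per unit sold, so supply becomes Qs = 5(P + 3.5) + 58.
New equilibrium: buyers pay 8.5, suppliers receive 12, Q = 118. (Wedge: Pb − Ps = −3.5.)
Quantity rises by |ΔQ| = |113 − 118| = 5.
DWL = ½ · t · |ΔQ| = ½ · 3.5 · 5 = 8.75.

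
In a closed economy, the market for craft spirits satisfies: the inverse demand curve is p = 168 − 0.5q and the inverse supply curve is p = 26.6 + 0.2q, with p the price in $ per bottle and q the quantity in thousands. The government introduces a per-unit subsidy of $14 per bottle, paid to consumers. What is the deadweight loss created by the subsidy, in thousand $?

Rewrite in direct form: qd = 336 − 2p and qs = 5p − 133.
Without the subsidy, 336 − 2p = 5p − 133 gives 7p = 469, so p* = $67 and q* = 202.
With a per-unit subsidy paid to consumers, each effectively pays p − 14, so demand becomes qd = 336 − 2(p − 14).
New equilibrium: consumers pay $57, producers receive $71, q = 222. (Wedge: pb − ps = −14.)
Quantity rises by |ΔQ| = |202 − 222| = 20.
DWL = ½ · t · |ΔQ| = ½ · 14 · 20 = $140.

Deadweight loss = $140 thousand.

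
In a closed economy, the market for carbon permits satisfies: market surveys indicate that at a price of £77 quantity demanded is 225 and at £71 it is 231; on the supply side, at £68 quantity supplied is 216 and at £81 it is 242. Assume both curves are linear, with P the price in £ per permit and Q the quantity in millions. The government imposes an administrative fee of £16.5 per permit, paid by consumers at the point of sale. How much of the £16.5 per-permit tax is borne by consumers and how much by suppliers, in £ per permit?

Consumers bear £11 per permit; suppliers bear £5.5 per permit.

Demand slope: (231 − 225)/(71 − 77) = -1, so Qd = 302 − P.
Supply slope: (242 − 216)/(81 − 68) = 2, so Qs = 2P + 80.
Without the tax, 302 − P = 2P + 80 gives 3P = 222, so P* = £74 and Q* = 228.
With the tax collected from consumers, demand (in seller-price terms) shifts: Qd = 302 − (P + 16.5).
Solving gives Q = 217 with consumers paying £85 and suppliers receiving £68.5 (the £16.5 wedge).
Burden on consumers: £11; on suppliers: £5.5. (They sum to £16.5.)
The less price-elastic side of the market bears the larger share of a per-unit tax.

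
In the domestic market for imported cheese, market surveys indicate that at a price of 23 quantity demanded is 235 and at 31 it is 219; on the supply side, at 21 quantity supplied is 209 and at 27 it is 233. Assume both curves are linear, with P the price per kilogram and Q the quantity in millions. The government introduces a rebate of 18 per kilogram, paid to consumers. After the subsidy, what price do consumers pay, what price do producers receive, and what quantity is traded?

Consumers pay 14; producers receive 32; quantity = 253.

Demand slope: (219 − 235)/(31 − 23) = -2, so Qd = 281 − 2P.
Supply slope: (233 − 209)/(27 − 21) = 4, so Qs = 4P + 125.
Without the subsidy, 281 − 2P = 4P + 125 gives 6P = 156, so P* = 26 and Q* = 229.
With a per-unit subsidy paid to consumers, each effectively pays P − 18, so demand becomes Qd = 281 − 2(P − 18).
Solving gives Q = 253 with consumers paying 14 and producers receiving 32 (the 18 wedge).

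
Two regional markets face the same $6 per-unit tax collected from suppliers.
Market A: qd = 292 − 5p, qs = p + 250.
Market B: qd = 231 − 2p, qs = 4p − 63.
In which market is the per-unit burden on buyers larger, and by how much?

Market B, by $3.

Market A: pre-tax p* = $7, q* = 257; post-tax q = 252; per-unit burden on buyers = $1.
Market B: pre-tax p* = $49, q* = 133; post-tax q = 125; per-unit burden on buyers = $4.
Difference: $1 vs $4 → market B is larger by $3.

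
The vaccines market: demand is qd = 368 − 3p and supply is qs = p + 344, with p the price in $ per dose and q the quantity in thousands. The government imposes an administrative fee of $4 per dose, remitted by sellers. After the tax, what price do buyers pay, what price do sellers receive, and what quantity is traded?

Before the tax: set 368 − 3p = p + 344 → p* = $6, q* = 350.
With the tax collected from sellers, supply shifts: qs = (p − 4) + 344.
New equilibrium: buyers pay $7, sellers receive $3, q = 347. (Wedge: pb − ps = 4.)
The less price-elastic side of the market bears the larger share of a per-unit tax.

Buyers pay $7; sellers receive $3; quantity = 347.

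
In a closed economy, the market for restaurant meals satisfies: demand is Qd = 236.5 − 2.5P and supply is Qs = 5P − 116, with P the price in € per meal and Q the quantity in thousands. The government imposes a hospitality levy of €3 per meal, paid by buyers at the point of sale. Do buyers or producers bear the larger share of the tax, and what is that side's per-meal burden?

Buyers bear the larger share: €2 per meal.

Before the tax: set 236.5 − 2.5P = 5P − 116 → P* = €47, Q* = 119.
With the tax collected from buyers, demand (in seller-price terms) shifts: Qd = 236.5 − 2.5(P + 3).
Solving gives Q = 114 with buyers paying €49 and producers receiving €46 (the €3 wedge).
Per-meal burden: buyers €2, producers €1.
Buyers take the larger share because demand is less price-elastic here (demand slope 2.5 vs supply slope 5).
The less price-elastic side of the market bears the larger share of a per-unit tax.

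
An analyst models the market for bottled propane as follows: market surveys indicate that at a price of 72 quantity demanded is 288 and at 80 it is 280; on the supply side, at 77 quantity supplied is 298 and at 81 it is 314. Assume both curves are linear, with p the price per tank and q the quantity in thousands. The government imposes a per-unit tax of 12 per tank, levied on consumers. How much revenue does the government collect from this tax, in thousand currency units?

Demand slope: (280 − 288)/(80 − 72) = -1, so qd = 360 − p.
Supply slope: (314 − 298)/(81 − 77) = 4, so qs = 4p − 10.
Without the tax, 360 − p = 4p − 10 gives 5p = 370, so p* = 74 and q* = 286.
With the tax collected from consumers, demand (in seller-price terms) shifts: qd = 360 − (p + 12).
Solving gives q = 276.4 with consumers paying 83.6 and suppliers receiving 71.6 (the 12 wedge).
Revenue = t · Q = 12 · 276.4 = 3316.8.

Tax revenue = 3316.8 thousand.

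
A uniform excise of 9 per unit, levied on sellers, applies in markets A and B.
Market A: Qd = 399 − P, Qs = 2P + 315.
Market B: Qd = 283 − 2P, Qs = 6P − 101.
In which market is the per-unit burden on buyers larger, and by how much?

Market B, by 0.75.

Market A: pre-tax P* = 28, Q* = 371; post-tax Q = 365; per-unit burden on buyers = 6.
Market B: pre-tax P* = 48, Q* = 187; post-tax Q = 173.5; per-unit burden on buyers = 6.75.
Difference: 6 vs 6.75 → market B is larger by 0.75.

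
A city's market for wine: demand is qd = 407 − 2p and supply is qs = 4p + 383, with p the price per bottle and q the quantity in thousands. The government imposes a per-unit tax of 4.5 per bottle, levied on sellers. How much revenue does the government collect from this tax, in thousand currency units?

Tax revenue = 1768.5 thousand.

Without the tax, 407 − 2p = 4p + 383 gives 6p = 24, so p* = 4 and q* = 399.
With the tax collected from sellers, supply shifts: qs = 4(p − 4.5) + 383.
New equilibrium: consumers pay 7, sellers receive 2.5, q = 393. (Wedge: pb − ps = 4.5.)
Revenue = t · Q = 4.5 · 393 = 1768.5.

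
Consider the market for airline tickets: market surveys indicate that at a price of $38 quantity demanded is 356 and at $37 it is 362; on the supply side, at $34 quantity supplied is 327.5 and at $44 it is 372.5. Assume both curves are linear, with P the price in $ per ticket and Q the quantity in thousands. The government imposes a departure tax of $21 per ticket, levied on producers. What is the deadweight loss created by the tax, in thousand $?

Deadweight loss = $567 thousand.

Demand slope: (362 − 356)/(37 − 38) = -6, so Qd = 584 − 6P.
Supply slope: (372.5 − 327.5)/(44 − 34) = 4.5, so Qs = 4.5P + 174.5.
Without the tax, 584 − 6P = 4.5P + 174.5 gives 10.5P = 409.5, so P* = $39 and Q* = 350.
With the tax collected from producers, supply shifts: Qs = 4.5(P − 21) + 174.5.
New equilibrium: consumers pay $48, producers receive $27, Q = 296. (Wedge: Pb − Ps = 21.)
Quantity falls by |ΔQ| = |350 − 296| = 54.
DWL = ½ · t · |ΔQ| = ½ · 21 · 54 = $567.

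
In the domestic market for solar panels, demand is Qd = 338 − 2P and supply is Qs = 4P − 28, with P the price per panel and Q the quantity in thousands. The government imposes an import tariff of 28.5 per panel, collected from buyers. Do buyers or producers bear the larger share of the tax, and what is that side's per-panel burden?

Buyers bear the larger share: 19 per panel.

Without the tax, 338 − 2P = 4P − 28 gives 6P = 366, so P* = 61 and Q* = 216.
With the tax collected from buyers, demand (in seller-price terms) shifts: Qd = 338 − 2(P + 28.5).
New equilibrium: buyers pay 80, producers receive 51.5, Q = 178. (Wedge: Pb − Ps = 28.5.)
Per-panel burden: buyers 19, producers 9.5.
Buyers take the larger share because demand is less price-elastic here (demand slope 2 vs supply slope 4).
The less price-elastic side of the market bears the larger share of a per-unit tax.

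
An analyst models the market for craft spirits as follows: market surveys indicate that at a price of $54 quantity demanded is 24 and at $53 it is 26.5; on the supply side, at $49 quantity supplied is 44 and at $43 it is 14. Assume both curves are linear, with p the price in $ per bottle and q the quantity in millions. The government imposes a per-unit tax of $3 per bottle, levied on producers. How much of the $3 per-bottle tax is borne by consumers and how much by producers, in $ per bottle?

Consumers bear $2 per bottle; producers bear $1 per bottle.

Demand slope: (26.5 − 24)/(53 − 54) = -2.5, so qd = 159 − 2.5p.
Supply slope: (14 − 44)/(43 − 49) = 5, so qs = 5p − 201.
Without the tax, 159 − 2.5p = 5p − 201 gives 7.5p = 360, so p* = $48 and q* = 39.
With the tax collected from producers, supply shifts: qs = 5(p − 3) − 201.
New equilibrium: consumers pay $50, producers receive $47, q = 34. (Wedge: pb − ps = 3.)
Burden on consumers: $2; on producers: $1. (They sum to $3.)
The less price-elastic side of the market bears the larger share of a per-unit tax.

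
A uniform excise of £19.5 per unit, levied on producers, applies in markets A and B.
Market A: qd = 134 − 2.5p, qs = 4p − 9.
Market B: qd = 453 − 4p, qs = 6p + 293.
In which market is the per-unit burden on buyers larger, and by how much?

Market A: pre-tax p* = £22, q* = 79; post-tax q = 49; per-unit burden on buyers = £12.
Market B: pre-tax p* = £16, q* = 389; post-tax q = 342.2; per-unit burden on buyers = £11.7.
Difference: £12 vs £11.7 → market A is larger by £0.3.

Market A, by £0.3.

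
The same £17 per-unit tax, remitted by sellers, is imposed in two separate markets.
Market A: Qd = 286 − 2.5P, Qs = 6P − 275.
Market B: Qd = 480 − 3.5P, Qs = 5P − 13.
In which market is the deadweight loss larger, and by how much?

Market B, by £42.5.

Market A: pre-tax P* = £66, Q* = 121; post-tax Q = 91; deadweight loss = £255.
Market B: pre-tax P* = £58, Q* = 277; post-tax Q = 242; deadweight loss = £297.5.
Difference: £255 vs £297.5 → market B is larger by £42.5.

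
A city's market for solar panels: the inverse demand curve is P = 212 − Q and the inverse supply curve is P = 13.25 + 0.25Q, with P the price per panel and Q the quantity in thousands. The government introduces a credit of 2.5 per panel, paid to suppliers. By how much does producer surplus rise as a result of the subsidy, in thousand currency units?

Producer surplus rises by 80 thousand.

Inverting to Q(P) form: Qd = 212 − P; Qs = 4P − 53.
Without the subsidy, 212 − P = 4P − 53 gives 5P = 265, so P* = 53 and Q* = 159.
With a per-unit subsidy paid to suppliers, each receives P + 2.5 per unit sold, so supply becomes Qs = 4(P + 2.5) − 53.
New equilibrium: buyers pay 51, suppliers receive 53.5, Q = 161. (Wedge: Pb − Ps = −2.5.)
ΔPS is the trapezoid between Q = 161 and Q = 159 of height 0.5: ½ · (159 + 161) · 0.5 = 80.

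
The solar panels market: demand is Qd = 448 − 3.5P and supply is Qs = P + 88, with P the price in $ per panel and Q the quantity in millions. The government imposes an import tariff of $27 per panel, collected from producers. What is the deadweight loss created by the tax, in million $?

Deadweight loss = $283.5 million.

Without the tax, 448 − 3.5P = P + 88 gives 4.5P = 360, so P* = $80 and Q* = 168.
With the tax collected from producers, supply shifts: Qs = (P − 27) + 88.
Solving gives Q = 147 with consumers paying $86 and producers receiving $59 (the $27 wedge).
Quantity falls by |ΔQ| = |168 − 147| = 21.
DWL = ½ · t · |ΔQ| = ½ · 27 · 21 = $283.5.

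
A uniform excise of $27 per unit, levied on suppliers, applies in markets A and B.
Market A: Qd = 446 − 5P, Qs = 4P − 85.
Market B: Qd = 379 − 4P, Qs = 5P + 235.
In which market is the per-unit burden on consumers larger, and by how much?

Market A: pre-tax P* = $59, Q* = 151; post-tax Q = 91; per-unit burden on consumers = $12.
Market B: pre-tax P* = $16, Q* = 315; post-tax Q = 255; per-unit burden on consumers = $15.
Difference: $12 vs $15 → market B is larger by $3.

Market B, by $3.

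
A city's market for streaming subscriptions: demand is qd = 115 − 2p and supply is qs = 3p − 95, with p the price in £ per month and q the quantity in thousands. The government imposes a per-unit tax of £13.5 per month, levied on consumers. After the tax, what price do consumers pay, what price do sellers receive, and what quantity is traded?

Consumers pay £50.1; sellers receive £36.6; quantity = 14.8.

Without the tax, 115 − 2p = 3p − 95 gives 5p = 210, so p* = £42 and q* = 31.
With the tax collected from consumers, demand (in seller-price terms) shifts: qd = 115 − 2(p + 13.5).
New equilibrium: consumers pay £50.1, sellers receive £36.6, q = 14.8. (Wedge: pb − ps = 13.5.)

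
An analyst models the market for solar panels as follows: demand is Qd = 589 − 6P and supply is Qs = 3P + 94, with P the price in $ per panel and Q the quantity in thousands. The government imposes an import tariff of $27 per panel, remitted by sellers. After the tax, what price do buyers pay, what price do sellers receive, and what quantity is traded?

Before the tax: set 589 − 6P = 3P + 94 → P* = $55, Q* = 259.
With the tax collected from sellers, supply shifts: Qs = 3(P − 27) + 94.
Solving gives Q = 205 with buyers paying $64 and sellers receiving $37 (the $27 wedge).
The less price-elastic side of the market bears the larger share of a per-unit tax.

Buyers pay $64; sellers receive $37; quantity = 205.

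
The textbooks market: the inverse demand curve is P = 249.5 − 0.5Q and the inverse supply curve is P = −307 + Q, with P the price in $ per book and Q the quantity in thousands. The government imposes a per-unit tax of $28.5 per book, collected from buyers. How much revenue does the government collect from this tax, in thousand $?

Tax revenue = $10032 thousand.

Inverting to Q(P) form: Qd = 499 − 2P; Qs = P + 307.
Without the tax, 499 − 2P = P + 307 gives 3P = 192, so P* = $64 and Q* = 371.
With the tax collected from buyers, demand (in seller-price terms) shifts: Qd = 499 − 2(P + 28.5).
Solving gives Q = 352 with buyers paying $73.5 and suppliers receiving $45 (the $28.5 wedge).
Revenue = t · Q = 28.5 · 352 = $10032.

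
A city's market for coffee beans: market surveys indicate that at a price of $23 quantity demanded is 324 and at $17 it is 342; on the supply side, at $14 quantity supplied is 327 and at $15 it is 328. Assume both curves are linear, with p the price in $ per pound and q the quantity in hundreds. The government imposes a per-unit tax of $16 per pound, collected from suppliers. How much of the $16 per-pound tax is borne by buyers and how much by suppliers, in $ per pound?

Demand slope: (342 − 324)/(17 − 23) = -3, so qd = 393 − 3p.
Supply slope: (328 − 327)/(15 − 14) = 1, so qs = p + 313.
Without the tax, 393 − 3p = p + 313 gives 4p = 80, so p* = $20 and q* = 333.
With the tax collected from suppliers, supply shifts: qs = (p − 16) + 313.
Solving gives q = 321 with buyers paying $24 and suppliers receiving $8 (the $16 wedge).
Burden on buyers: $4; on suppliers: $12. (They sum to $16.)

Buyers bear $4 per pound; suppliers bear $12 per pound.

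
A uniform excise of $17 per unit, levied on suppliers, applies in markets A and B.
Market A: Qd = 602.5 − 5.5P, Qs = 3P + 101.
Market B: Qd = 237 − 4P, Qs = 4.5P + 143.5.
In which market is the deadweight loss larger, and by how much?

Market B, by $25.5.

Market A: pre-tax P* = $59, Q* = 278; post-tax Q = 245; deadweight loss = $280.5.
Market B: pre-tax P* = $11, Q* = 193; post-tax Q = 157; deadweight loss = $306.
Difference: $280.5 vs $306 → market B is larger by $25.5.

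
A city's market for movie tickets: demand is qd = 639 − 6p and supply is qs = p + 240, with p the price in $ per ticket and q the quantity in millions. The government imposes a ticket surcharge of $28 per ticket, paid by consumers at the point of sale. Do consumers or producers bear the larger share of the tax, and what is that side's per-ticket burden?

Before the tax: set 639 − 6p = p + 240 → p* = $57, q* = 297.
With the tax collected from consumers, demand (in seller-price terms) shifts: qd = 639 − 6(p + 28).
New equilibrium: consumers pay $61, producers receive $33, q = 273. (Wedge: pb − ps = 28.)
Per-ticket burden: consumers $4, producers $24.
Producers take the larger share because supply is less price-elastic here (demand slope 6 vs supply slope 1).
The less price-elastic side of the market bears the larger share of a per-unit tax.

Producers bear the larger share: $24 per ticket.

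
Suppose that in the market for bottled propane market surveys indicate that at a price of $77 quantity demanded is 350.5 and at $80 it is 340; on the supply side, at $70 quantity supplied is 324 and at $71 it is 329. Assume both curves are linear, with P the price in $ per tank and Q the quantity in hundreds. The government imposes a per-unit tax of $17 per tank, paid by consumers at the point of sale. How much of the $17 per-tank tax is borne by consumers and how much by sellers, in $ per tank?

Consumers bear $10 per tank; sellers bear $7 per tank.

Demand slope: (340 − 350.5)/(80 − 77) = -3.5, so Qd = 620 − 3.5P.
Supply slope: (329 − 324)/(71 − 70) = 5, so Qs = 5P − 26.
Without the tax, 620 − 3.5P = 5P − 26 gives 8.5P = 646, so P* = $76 and Q* = 354.
With the tax collected from consumers, demand (in seller-price terms) shifts: Qd = 620 − 3.5(P + 17).
Solving gives Q = 319 with consumers paying $86 and sellers receiving $69 (the $17 wedge).
Burden on consumers: $10; on sellers: $7. (They sum to $17.)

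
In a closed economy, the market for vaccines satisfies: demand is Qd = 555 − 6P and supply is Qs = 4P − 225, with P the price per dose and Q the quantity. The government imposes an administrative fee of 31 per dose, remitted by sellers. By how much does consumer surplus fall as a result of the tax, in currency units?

Before the tax: set 555 − 6P = 4P − 225 → P* = 78, Q* = 87.
With the tax collected from sellers, supply shifts: Qs = 4(P − 31) − 225.
New equilibrium: buyers pay 90.4, sellers receive 59.4, Q = 12.6. (Wedge: Pb − Ps = 31.)
ΔCS is the trapezoid between Q = 12.6 and Q = 87 of height 12.4: ½ · (87 + 12.6) · 12.4 = 617.52.

Consumer surplus falls by 617.52.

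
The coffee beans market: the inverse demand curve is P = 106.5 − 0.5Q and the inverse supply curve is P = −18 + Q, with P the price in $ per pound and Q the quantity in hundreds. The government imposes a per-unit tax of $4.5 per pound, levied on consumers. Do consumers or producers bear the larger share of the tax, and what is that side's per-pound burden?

Producers bear the larger share: $3 per pound.

Inverting to Q(P) form: Qd = 213 − 2P; Qs = P + 18.
Without the tax, 213 − 2P = P + 18 gives 3P = 195, so P* = $65 and Q* = 83.
With the tax collected from consumers, demand (in seller-price terms) shifts: Qd = 213 − 2(P + 4.5).
Solving gives Q = 80 with consumers paying $66.5 and producers receiving $62 (the $4.5 wedge).
Per-pound burden: consumers $1.5, producers $3.
Producers take the larger share because supply is less price-elastic here (demand slope 2 vs supply slope 1).
The less price-elastic side of the market bears the larger share of a per-unit tax.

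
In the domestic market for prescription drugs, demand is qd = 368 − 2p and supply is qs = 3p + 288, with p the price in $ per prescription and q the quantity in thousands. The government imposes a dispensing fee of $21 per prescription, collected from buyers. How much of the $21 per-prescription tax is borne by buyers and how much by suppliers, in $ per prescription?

Buyers bear $12.6 per prescription; suppliers bear $8.4 per prescription.

Without the tax, 368 − 2p = 3p + 288 gives 5p = 80, so p* = $16 and q* = 336.
With the tax collected from buyers, demand (in seller-price terms) shifts: qd = 368 − 2(p + 21).
New equilibrium: buyers pay $28.6, suppliers receive $7.6, q = 310.8. (Wedge: pb − ps = 21.)
Burden on buyers: $12.6; on suppliers: $8.4. (They sum to $21.)
The less price-elastic side of the market bears the larger share of a per-unit tax.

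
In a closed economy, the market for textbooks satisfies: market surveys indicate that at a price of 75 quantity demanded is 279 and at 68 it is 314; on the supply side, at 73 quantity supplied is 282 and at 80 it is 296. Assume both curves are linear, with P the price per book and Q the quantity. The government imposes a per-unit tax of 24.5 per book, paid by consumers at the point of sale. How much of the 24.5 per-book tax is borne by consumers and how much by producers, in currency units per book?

Demand slope: (314 − 279)/(68 − 75) = -5, so Qd = 654 − 5P.
Supply slope: (296 − 282)/(80 − 73) = 2, so Qs = 2P + 136.
Before the tax: set 654 − 5P = 2P + 136 → P* = 74, Q* = 284.
With the tax collected from consumers, demand (in seller-price terms) shifts: Qd = 654 − 5(P + 24.5).
Solving gives Q = 249 with consumers paying 81 and producers receiving 56.5 (the 24.5 wedge).
Burden on consumers: 7; on producers: 17.5. (They sum to 24.5.)
The less price-elastic side of the market bears the larger share of a per-unit tax.

Consumers bear 7 per book; producers bear 17.5 per book.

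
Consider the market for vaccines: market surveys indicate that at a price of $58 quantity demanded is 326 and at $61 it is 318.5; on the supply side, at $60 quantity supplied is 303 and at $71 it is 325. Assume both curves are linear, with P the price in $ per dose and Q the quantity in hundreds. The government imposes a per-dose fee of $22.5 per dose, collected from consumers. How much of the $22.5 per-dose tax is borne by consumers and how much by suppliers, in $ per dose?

Demand slope: (318.5 − 326)/(61 − 58) = -2.5, so Qd = 471 − 2.5P.
Supply slope: (325 − 303)/(71 − 60) = 2, so Qs = 2P + 183.
Before the tax: set 471 − 2.5P = 2P + 183 → P* = $64, Q* = 311.
With the tax collected from consumers, demand (in seller-price terms) shifts: Qd = 471 − 2.5(P + 22.5).
Solving gives Q = 286 with consumers paying $74 and suppliers receiving $51.5 (the $22.5 wedge).
Burden on consumers: $10; on suppliers: $12.5. (They sum to $22.5.)
The less price-elastic side of the market bears the larger share of a per-unit tax.

Consumers bear $10 per dose; suppliers bear $12.5 per dose.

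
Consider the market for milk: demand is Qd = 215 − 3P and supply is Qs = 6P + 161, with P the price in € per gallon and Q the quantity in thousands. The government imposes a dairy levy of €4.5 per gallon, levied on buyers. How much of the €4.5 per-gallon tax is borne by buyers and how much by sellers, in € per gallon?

Buyers bear €3 per gallon; sellers bear €1.5 per gallon.

Without the tax, 215 − 3P = 6P + 161 gives 9P = 54, so P* = €6 and Q* = 197.
With the tax collected from buyers, demand (in seller-price terms) shifts: Qd = 215 − 3(P + 4.5).
Solving gives Q = 188 with buyers paying €9 and sellers receiving €4.5 (the €4.5 wedge).
Burden on buyers: €3; on sellers: €1.5. (They sum to €4.5.)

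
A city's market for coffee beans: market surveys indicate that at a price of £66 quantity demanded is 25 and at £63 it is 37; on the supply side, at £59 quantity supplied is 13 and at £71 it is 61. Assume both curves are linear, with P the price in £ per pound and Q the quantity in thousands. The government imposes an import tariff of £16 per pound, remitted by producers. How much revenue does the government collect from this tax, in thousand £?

Tax revenue = £16 thousand.

Demand slope: (37 − 25)/(63 − 66) = -4, so Qd = 289 − 4P.
Supply slope: (61 − 13)/(71 − 59) = 4, so Qs = 4P − 223.
Without the tax, 289 − 4P = 4P − 223 gives 8P = 512, so P* = £64 and Q* = 33.
With the tax collected from producers, supply shifts: Qs = 4(P − 16) − 223.
Solving gives Q = 1 with consumers paying £72 and producers receiving £56 (the £16 wedge).
Revenue = t · Q = 16 · 1 = £16.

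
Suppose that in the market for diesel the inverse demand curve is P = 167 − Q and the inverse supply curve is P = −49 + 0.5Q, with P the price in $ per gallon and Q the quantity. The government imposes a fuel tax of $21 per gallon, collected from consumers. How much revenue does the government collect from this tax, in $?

Tax revenue = $2730.

Inverting to Q(P) form: Qd = 167 − P; Qs = 2P + 98.
Without the tax, 167 − P = 2P + 98 gives 3P = 69, so P* = $23 and Q* = 144.
With the tax collected from consumers, demand (in seller-price terms) shifts: Qd = 167 − (P + 21).
New equilibrium: consumers pay $37, producers receive $16, Q = 130. (Wedge: Pb − Ps = 21.)
Revenue = t · Q = 21 · 130 = $2730.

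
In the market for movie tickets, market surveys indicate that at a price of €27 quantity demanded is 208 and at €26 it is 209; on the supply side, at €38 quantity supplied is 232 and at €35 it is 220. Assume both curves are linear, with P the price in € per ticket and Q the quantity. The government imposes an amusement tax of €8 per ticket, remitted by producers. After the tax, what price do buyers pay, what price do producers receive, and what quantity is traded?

Demand slope: (209 − 208)/(26 − 27) = -1, so Qd = 235 − P.
Supply slope: (220 − 232)/(35 − 38) = 4, so Qs = 4P + 80.
Without the tax, 235 − P = 4P + 80 gives 5P = 155, so P* = €31 and Q* = 204.
With the tax collected from producers, supply shifts: Qs = 4(P − 8) + 80.
Solving gives Q = 197.6 with buyers paying €37.4 and producers receiving €29.4 (the €8 wedge).

Buyers pay €37.4; producers receive €29.4; quantity = 197.6.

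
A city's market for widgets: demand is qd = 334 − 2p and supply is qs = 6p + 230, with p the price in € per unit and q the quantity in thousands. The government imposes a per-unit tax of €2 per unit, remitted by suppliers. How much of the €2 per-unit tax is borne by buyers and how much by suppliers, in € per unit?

Before the tax: set 334 − 2p = 6p + 230 → p* = €13, q* = 308.
With the tax collected from suppliers, supply shifts: qs = 6(p − 2) + 230.
New equilibrium: buyers pay €14.5, suppliers receive €12.5, q = 305. (Wedge: pb − ps = 2.)
Burden on buyers: €1.5; on suppliers: €0.5. (They sum to €2.)

Buyers bear €1.5 per unit; suppliers bear €0.5 per unit.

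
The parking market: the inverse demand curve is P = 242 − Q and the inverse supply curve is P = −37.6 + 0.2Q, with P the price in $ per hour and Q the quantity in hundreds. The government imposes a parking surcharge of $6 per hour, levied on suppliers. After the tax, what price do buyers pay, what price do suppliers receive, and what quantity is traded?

Buyers pay $14; suppliers receive $8; quantity = 228.

Rewrite in direct form: Qd = 242 − P and Qs = 5P + 188.
Without the tax, 242 − P = 5P + 188 gives 6P = 54, so P* = $9 and Q* = 233.
With the tax collected from suppliers, supply shifts: Qs = 5(P − 6) + 188.
Solving gives Q = 228 with buyers paying $14 and suppliers receiving $8 (the $6 wedge).
The less price-elastic side of the market bears the larger share of a per-unit tax.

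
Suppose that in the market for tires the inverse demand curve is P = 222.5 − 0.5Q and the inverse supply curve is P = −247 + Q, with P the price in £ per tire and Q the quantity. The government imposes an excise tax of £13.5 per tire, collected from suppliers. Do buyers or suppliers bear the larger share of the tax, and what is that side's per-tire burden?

Suppliers bear the larger share: £9 per tire.

Rewrite in direct form: Qd = 445 − 2P and Qs = P + 247.
Before the tax: set 445 − 2P = P + 247 → P* = £66, Q* = 313.
With the tax collected from suppliers, supply shifts: Qs = (P − 13.5) + 247.
New equilibrium: buyers pay £70.5, suppliers receive £57, Q = 304. (Wedge: Pb − Ps = 13.5.)
Per-tire burden: buyers £4.5, suppliers £9.
Suppliers take the larger share because supply is less price-elastic here (demand slope 2 vs supply slope 1).
The less price-elastic side of the market bears the larger share of a per-unit tax.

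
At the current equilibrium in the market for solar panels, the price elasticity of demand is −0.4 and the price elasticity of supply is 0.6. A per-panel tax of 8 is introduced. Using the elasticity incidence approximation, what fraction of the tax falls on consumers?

Consumers' share ≈ 0.6.

Incidence ratio: consumers' share ≈ εs / (εs + |εd|) = 0.6 / (0.6 + 0.4) = 0.6.
Supply is the more elastic side, so consumers bear the larger share.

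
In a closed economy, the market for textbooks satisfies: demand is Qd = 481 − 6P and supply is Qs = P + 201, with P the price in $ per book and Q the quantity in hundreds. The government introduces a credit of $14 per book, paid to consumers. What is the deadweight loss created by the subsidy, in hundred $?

Deadweight loss = $84 hundred.

Without the subsidy, 481 − 6P = P + 201 gives 7P = 280, so P* = $40 and Q* = 241.
With a per-unit subsidy paid to consumers, each effectively pays P − 14, so demand becomes Qd = 481 − 6(P − 14).
New equilibrium: consumers pay $38, suppliers receive $52, Q = 253. (Wedge: Pb − Ps = −14.)
Quantity rises by |ΔQ| = |241 − 253| = 12.
DWL = ½ · t · |ΔQ| = ½ · 14 · 12 = $84.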